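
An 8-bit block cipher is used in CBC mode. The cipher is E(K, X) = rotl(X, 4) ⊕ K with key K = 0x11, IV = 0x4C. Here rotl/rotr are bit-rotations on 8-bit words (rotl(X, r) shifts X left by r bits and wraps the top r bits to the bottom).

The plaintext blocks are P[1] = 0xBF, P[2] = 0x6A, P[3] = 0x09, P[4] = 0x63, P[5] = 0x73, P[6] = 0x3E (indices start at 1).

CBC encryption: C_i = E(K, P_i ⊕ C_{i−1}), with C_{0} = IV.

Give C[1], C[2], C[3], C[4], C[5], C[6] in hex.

C[1] = 0x2E, C[2] = 0x55, C[3] = 0xD4, C[4] = 0x6A, C[5] = 0x80, C[6] = 0xFA

C[1]: P[1] ⊕ 0x4C = 0xF3; E(K, 0xF3) = 0x2E.
C[2]: P[2] ⊕ 0x2E = 0x44; E(K, 0x44) = 0x55.
C[3]: P[3] ⊕ 0x55 = 0x5C; E(K, 0x5C) = 0xD4.
C[4]: P[4] ⊕ 0xD4 = 0xB7; E(K, 0xB7) = 0x6A.
C[5]: P[5] ⊕ 0x6A = 0x19; E(K, 0x19) = 0x80.
C[6]: P[6] ⊕ 0x80 = 0xBE; E(K, 0xBE) = 0xFA.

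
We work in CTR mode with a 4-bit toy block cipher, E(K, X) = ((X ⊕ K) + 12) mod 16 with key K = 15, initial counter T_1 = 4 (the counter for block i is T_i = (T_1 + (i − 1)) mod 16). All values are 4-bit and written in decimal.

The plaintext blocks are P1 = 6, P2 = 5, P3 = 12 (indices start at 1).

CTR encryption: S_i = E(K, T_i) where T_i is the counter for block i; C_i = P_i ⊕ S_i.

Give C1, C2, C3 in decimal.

C1 = 1, C2 = 3, C3 = 9

C1: T = 4, S = E(K, T) = 7; 6 ⊕ 7 = 1.
C2: T = 5, S = E(K, T) = 6; 5 ⊕ 6 = 3.
C3: T = 6, S = E(K, T) = 5; 12 ⊕ 5 = 9.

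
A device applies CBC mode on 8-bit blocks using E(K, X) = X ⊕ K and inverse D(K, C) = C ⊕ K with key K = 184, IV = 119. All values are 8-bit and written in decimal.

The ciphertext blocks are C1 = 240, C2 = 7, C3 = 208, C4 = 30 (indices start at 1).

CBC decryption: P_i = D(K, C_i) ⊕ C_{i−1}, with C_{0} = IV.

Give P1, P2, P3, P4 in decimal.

P1: D(K, 240) = 72; 72 ⊕ 119 = 63.
P2: D(K, 7) = 191; 191 ⊕ 240 = 79.
P3: D(K, 208) = 104; 104 ⊕ 7 = 111.
P4: D(K, 30) = 166; 166 ⊕ 208 = 118.

P1 = 63, P2 = 79, P3 = 111, P4 = 118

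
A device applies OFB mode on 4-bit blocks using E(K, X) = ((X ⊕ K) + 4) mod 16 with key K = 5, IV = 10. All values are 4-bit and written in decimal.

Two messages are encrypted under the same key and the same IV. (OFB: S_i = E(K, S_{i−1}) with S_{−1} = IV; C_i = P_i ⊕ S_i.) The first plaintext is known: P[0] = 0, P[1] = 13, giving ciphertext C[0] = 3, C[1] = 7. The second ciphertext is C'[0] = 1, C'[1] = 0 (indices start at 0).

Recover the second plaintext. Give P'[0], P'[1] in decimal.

In OFB with a reused IV, both messages share the same keystream S_i, so C_i ⊕ C'_i = P_i ⊕ P'_i and thus P'_i = P_i ⊕ C_i ⊕ C'_i.
P'[0]: 0 ⊕ 3 ⊕ 1 = 2.
P'[1]: 13 ⊕ 7 ⊕ 0 = 10.

P'[0] = 2, P'[1] = 10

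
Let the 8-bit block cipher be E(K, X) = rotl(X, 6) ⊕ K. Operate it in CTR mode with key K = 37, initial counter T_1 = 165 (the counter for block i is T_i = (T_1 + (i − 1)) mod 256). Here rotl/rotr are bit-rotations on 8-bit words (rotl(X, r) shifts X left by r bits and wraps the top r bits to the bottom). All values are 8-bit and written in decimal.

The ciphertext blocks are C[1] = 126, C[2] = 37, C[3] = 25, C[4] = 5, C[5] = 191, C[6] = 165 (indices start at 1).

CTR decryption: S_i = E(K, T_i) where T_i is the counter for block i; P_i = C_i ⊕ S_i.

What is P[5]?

P[5]: T = 169, S = E(K, T) = 79; 191 ⊕ 79 = 240.

P[5] = 240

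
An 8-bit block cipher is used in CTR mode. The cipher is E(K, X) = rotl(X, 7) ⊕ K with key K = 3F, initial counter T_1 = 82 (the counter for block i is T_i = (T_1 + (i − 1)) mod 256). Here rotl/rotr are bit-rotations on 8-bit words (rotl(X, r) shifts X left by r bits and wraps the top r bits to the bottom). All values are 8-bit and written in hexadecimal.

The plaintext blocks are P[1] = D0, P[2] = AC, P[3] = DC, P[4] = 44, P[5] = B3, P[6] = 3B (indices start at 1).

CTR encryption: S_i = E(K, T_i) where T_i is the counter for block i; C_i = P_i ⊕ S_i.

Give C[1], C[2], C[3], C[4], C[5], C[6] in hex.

C[1] = AE, C[2] = 52, C[3] = A1, C[4] = B9, C[5] = CF, C[6] = C7

C[1]: T = 82, S = E(K, T) = 7E; D0 ⊕ 7E = AE.
C[2]: T = 83, S = E(K, T) = FE; AC ⊕ FE = 52.
C[3]: T = 84, S = E(K, T) = 7D; DC ⊕ 7D = A1.
C[4]: T = 85, S = E(K, T) = FD; 44 ⊕ FD = B9.
C[5]: T = 86, S = E(K, T) = 7C; B3 ⊕ 7C = CF.
C[6]: T = 87, S = E(K, T) = FC; 3B ⊕ FC = C7.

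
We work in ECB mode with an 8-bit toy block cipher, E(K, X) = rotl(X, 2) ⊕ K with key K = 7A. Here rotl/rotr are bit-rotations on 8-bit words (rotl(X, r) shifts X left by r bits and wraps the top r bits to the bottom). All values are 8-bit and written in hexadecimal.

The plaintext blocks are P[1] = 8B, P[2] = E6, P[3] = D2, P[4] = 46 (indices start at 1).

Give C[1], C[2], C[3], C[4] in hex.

ECB encryption: C_i = E(K, P_i).
C[1]: E(K, 8B) = 54.
C[2]: E(K, E6) = E1.
C[3]: E(K, D2) = 31.
C[4]: E(K, 46) = 63.

C[1] = 54, C[2] = E1, C[3] = 31, C[4] = 63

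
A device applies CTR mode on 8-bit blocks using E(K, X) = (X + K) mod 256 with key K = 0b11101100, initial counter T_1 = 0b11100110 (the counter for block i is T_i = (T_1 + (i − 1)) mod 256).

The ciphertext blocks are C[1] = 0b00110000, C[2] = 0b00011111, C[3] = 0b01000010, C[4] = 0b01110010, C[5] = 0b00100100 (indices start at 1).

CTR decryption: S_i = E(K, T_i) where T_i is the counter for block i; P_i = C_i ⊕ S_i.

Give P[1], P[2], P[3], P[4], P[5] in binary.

P[1]: T = 0b11100110, S = E(K, T) = 0b11010010; 0b00110000 ⊕ 0b11010010 = 0b11100010.
P[2]: T = 0b11100111, S = E(K, T) = 0b11010011; 0b00011111 ⊕ 0b11010011 = 0b11001100.
P[3]: T = 0b11101000, S = E(K, T) = 0b11010100; 0b01000010 ⊕ 0b11010100 = 0b10010110.
P[4]: T = 0b11101001, S = E(K, T) = 0b11010101; 0b01110010 ⊕ 0b11010101 = 0b10100111.
P[5]: T = 0b11101010, S = E(K, T) = 0b11010110; 0b00100100 ⊕ 0b11010110 = 0b11110010.

P[1] = 0b11100010, P[2] = 0b11001100, P[3] = 0b10010110, P[4] = 0b10100111, P[5] = 0b11110010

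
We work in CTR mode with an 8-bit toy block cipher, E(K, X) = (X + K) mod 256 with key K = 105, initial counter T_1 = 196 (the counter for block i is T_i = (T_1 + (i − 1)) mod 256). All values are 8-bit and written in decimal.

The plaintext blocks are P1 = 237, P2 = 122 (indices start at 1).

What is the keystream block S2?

46

CTR encryption: S_i = E(K, T_i) where T_i is the counter for block i; C_i = P_i ⊕ S_i.
C1: T = 196, S = E(K, T) = 45; 237 ⊕ 45 = 192.
C2: T = 197, S = E(K, T) = 46; 122 ⊕ 46 = 84.
So S2 = 46.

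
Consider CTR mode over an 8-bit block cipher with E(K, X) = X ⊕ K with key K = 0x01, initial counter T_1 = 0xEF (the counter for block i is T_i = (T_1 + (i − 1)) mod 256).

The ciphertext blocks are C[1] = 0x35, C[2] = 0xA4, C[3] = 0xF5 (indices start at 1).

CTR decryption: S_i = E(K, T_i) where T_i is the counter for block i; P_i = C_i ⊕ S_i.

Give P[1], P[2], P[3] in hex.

P[1]: T = 0xEF, S = E(K, T) = 0xEE; 0x35 ⊕ 0xEE = 0xDB.
P[2]: T = 0xF0, S = E(K, T) = 0xF1; 0xA4 ⊕ 0xF1 = 0x55.
P[3]: T = 0xF1, S = E(K, T) = 0xF0; 0xF5 ⊕ 0xF0 = 0x05.

P[1] = 0xDB, P[2] = 0x55, P[3] = 0x05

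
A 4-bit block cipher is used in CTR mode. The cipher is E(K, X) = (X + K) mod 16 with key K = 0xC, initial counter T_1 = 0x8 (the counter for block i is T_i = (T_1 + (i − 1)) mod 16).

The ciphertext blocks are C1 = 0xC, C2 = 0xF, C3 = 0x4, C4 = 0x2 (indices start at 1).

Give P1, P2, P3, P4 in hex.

P1 = 0x8, P2 = 0xA, P3 = 0x2, P4 = 0x5

CTR decryption: S_i = E(K, T_i) where T_i is the counter for block i; P_i = C_i ⊕ S_i.
P1: T = 0x8, S = E(K, T) = 0x4; 0xC ⊕ 0x4 = 0x8.
P2: T = 0x9, S = E(K, T) = 0x5; 0xF ⊕ 0x5 = 0xA.
P3: T = 0xA, S = E(K, T) = 0x6; 0x4 ⊕ 0x6 = 0x2.
P4: T = 0xB, S = E(K, T) = 0x7; 0x2 ⊕ 0x7 = 0x5.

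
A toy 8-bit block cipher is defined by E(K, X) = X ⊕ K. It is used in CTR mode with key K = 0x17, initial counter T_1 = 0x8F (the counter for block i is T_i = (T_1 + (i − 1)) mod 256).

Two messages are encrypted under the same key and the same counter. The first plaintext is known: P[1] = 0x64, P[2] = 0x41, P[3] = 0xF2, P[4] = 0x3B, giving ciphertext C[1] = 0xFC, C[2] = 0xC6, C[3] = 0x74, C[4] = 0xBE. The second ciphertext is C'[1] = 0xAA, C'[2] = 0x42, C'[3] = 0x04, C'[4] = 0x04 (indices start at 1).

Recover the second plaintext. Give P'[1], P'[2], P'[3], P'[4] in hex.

In CTR with a reused counter, both messages share the same keystream S_i, so C_i ⊕ C'_i = P_i ⊕ P'_i and thus P'_i = P_i ⊕ C_i ⊕ C'_i.
P'[1]: 0x64 ⊕ 0xFC ⊕ 0xAA = 0x32.
P'[2]: 0x41 ⊕ 0xC6 ⊕ 0x42 = 0xC5.
P'[3]: 0xF2 ⊕ 0x74 ⊕ 0x04 = 0x82.
P'[4]: 0x3B ⊕ 0xBE ⊕ 0x04 = 0x81.

P'[1] = 0x32, P'[2] = 0xC5, P'[3] = 0x82, P'[4] = 0x81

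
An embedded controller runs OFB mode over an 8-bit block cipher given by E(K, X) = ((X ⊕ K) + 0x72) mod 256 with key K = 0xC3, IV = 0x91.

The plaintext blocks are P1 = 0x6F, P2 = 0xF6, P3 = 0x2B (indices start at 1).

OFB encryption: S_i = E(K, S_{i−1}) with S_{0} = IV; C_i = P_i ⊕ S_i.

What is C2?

C1: S = E(K, 0x91) = 0xC4; 0x6F ⊕ 0xC4 = 0xAB.
C2: S = E(K, 0xC4) = 0x79; 0xF6 ⊕ 0x79 = 0x8F.

C2 = 0x8F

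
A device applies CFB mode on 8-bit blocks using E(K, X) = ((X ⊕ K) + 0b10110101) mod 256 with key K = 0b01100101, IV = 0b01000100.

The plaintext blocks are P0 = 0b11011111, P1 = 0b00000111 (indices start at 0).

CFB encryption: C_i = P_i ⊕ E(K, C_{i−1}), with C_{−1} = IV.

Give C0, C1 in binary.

C0 = 0b00001001, C1 = 0b00100110

C0: E(K, 0b01000100) = 0b11010110; 0b11011111 ⊕ 0b11010110 = 0b00001001.
C1: E(K, 0b00001001) = 0b00100001; 0b00000111 ⊕ 0b00100001 = 0b00100110.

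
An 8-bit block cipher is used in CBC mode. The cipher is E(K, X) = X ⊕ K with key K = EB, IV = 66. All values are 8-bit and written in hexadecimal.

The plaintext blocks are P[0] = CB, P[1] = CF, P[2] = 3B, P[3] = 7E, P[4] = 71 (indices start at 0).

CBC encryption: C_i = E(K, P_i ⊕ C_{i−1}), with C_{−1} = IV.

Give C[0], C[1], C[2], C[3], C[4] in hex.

C[0]: P[0] ⊕ 66 = AD; E(K, AD) = 46.
C[1]: P[1] ⊕ 46 = 89; E(K, 89) = 62.
C[2]: P[2] ⊕ 62 = 59; E(K, 59) = B2.
C[3]: P[3] ⊕ B2 = CC; E(K, CC) = 27.
C[4]: P[4] ⊕ 27 = 56; E(K, 56) = BD.

C[0] = 46, C[1] = 62, C[2] = B2, C[3] = 27, C[4] = BD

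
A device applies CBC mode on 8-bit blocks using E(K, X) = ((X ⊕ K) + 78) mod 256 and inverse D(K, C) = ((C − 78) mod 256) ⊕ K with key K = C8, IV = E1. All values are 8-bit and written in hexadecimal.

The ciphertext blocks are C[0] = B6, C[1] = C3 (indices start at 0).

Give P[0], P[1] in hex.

P[0] = 17, P[1] = 35

CBC decryption: P_i = D(K, C_i) ⊕ C_{i−1}, with C_{−1} = IV.
P[0]: D(K, B6) = F6; F6 ⊕ E1 = 17.
P[1]: D(K, C3) = 83; 83 ⊕ B6 = 35.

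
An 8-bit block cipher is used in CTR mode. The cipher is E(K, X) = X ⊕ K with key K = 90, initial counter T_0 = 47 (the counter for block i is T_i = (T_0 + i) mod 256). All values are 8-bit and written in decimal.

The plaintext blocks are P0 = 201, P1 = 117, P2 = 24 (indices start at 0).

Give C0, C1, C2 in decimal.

C0 = 188, C1 = 31, C2 = 115

CTR encryption: S_i = E(K, T_i) where T_i is the counter for block i; C_i = P_i ⊕ S_i.
C0: T = 47, S = E(K, T) = 117; 201 ⊕ 117 = 188.
C1: T = 48, S = E(K, T) = 106; 117 ⊕ 106 = 31.
C2: T = 49, S = E(K, T) = 107; 24 ⊕ 107 = 115.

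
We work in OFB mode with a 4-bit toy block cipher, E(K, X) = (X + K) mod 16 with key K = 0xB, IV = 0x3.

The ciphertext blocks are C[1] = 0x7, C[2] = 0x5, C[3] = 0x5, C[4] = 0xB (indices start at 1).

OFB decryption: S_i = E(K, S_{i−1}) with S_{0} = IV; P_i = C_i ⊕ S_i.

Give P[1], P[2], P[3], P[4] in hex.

P[1] = 0x9, P[2] = 0xC, P[3] = 0x1, P[4] = 0x4

P[1]: S = E(K, 0x3) = 0xE; 0x7 ⊕ 0xE = 0x9.
P[2]: S = E(K, 0xE) = 0x9; 0x5 ⊕ 0x9 = 0xC.
P[3]: S = E(K, 0x9) = 0x4; 0x5 ⊕ 0x4 = 0x1.
P[4]: S = E(K, 0x4) = 0xF; 0xB ⊕ 0xF = 0x4.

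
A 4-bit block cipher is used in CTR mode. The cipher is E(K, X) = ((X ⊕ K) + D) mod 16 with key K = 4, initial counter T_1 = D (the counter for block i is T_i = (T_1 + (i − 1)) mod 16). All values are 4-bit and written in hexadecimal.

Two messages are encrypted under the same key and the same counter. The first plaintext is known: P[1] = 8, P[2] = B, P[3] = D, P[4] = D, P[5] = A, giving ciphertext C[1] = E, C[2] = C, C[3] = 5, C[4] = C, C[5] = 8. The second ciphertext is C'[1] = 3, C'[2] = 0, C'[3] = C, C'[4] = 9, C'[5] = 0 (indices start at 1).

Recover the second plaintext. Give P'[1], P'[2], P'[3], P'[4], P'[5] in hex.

In CTR with a reused counter, both messages share the same keystream S_i, so C_i ⊕ C'_i = P_i ⊕ P'_i and thus P'_i = P_i ⊕ C_i ⊕ C'_i.
P'[1]: 8 ⊕ E ⊕ 3 = 5.
P'[2]: B ⊕ C ⊕ 0 = 7.
P'[3]: D ⊕ 5 ⊕ C = 4.
P'[4]: D ⊕ C ⊕ 9 = 8.
P'[5]: A ⊕ 8 ⊕ 0 = 2.

P'[1] = 5, P'[2] = 7, P'[3] = 4, P'[4] = 8, P'[5] = 2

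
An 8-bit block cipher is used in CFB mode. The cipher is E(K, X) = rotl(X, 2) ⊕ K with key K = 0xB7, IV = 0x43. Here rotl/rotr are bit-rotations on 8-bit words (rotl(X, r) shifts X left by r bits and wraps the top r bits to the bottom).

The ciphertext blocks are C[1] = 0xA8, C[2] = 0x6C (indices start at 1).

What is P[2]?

CFB decryption: P_i = C_i ⊕ E(K, C_{i−1}), with C_{0} = IV.
P[2]: E(K, 0xA8) = 0x15; 0x6C ⊕ 0x15 = 0x79.

P[2] = 0x79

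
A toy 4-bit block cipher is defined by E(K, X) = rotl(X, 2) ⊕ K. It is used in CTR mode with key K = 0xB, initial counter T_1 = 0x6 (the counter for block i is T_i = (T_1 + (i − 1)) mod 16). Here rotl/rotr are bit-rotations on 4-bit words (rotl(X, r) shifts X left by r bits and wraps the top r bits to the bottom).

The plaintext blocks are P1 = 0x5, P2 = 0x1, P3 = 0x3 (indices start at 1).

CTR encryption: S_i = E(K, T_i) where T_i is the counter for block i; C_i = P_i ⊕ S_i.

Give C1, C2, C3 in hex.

C1 = 0x7, C2 = 0x7, C3 = 0xA

C1: T = 0x6, S = E(K, T) = 0x2; 0x5 ⊕ 0x2 = 0x7.
C2: T = 0x7, S = E(K, T) = 0x6; 0x1 ⊕ 0x6 = 0x7.
C3: T = 0x8, S = E(K, T) = 0x9; 0x3 ⊕ 0x9 = 0xA.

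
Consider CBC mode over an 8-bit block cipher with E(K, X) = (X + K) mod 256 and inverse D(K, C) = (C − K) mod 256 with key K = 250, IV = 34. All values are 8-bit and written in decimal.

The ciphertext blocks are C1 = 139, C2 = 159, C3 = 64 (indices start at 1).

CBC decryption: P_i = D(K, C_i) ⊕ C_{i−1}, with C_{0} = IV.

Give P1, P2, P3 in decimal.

P1: D(K, 139) = 145; 145 ⊕ 34 = 179.
P2: D(K, 159) = 165; 165 ⊕ 139 = 46.
P3: D(K, 64) = 70; 70 ⊕ 159 = 217.

P1 = 179, P2 = 46, P3 = 217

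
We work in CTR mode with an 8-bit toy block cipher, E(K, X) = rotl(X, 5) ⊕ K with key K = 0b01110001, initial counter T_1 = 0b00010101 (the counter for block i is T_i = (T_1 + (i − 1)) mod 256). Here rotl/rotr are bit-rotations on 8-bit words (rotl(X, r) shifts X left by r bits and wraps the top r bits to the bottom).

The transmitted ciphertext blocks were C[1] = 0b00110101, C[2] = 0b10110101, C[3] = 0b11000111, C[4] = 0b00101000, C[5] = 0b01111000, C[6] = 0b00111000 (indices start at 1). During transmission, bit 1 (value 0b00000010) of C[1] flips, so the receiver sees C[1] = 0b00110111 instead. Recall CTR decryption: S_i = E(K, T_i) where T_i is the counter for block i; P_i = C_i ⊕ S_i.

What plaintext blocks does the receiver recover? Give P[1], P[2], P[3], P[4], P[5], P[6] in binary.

Only C[1] changed, to 0b00110111. In CTR, a change in C_i flips the same bit in P_i only; the keystream is unaffected. Decrypting the received ciphertext:
P[1]: T = 0b00010101, S = E(K, T) = 0b11010011; 0b00110111 ⊕ 0b11010011 = 0b11100100.
P[2]: T = 0b00010110, S = E(K, T) = 0b10110011; 0b10110101 ⊕ 0b10110011 = 0b00000110.
P[3]: T = 0b00010111, S = E(K, T) = 0b10010011; 0b11000111 ⊕ 0b10010011 = 0b01010100.
P[4]: T = 0b00011000, S = E(K, T) = 0b01110010; 0b00101000 ⊕ 0b01110010 = 0b01011010.
P[5]: T = 0b00011001, S = E(K, T) = 0b01010010; 0b01111000 ⊕ 0b01010010 = 0b00101010.
P[6]: T = 0b00011010, S = E(K, T) = 0b00110010; 0b00111000 ⊕ 0b00110010 = 0b00001010.
Blocks that differ from the original plaintext: P[1].

P[1] = 0b11100100, P[2] = 0b00000110, P[3] = 0b01010100, P[4] = 0b01011010, P[5] = 0b00101010, P[6] = 0b00001010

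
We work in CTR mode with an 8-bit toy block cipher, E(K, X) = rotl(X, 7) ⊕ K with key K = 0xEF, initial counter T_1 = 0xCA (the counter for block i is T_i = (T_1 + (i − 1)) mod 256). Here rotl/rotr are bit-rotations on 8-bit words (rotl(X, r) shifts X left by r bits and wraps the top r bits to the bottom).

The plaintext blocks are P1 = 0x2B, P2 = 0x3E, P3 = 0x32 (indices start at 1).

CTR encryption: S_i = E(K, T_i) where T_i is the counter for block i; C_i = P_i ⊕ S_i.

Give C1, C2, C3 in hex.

C1: T = 0xCA, S = E(K, T) = 0x8A; 0x2B ⊕ 0x8A = 0xA1.
C2: T = 0xCB, S = E(K, T) = 0x0A; 0x3E ⊕ 0x0A = 0x34.
C3: T = 0xCC, S = E(K, T) = 0x89; 0x32 ⊕ 0x89 = 0xBB.

C1 = 0xA1, C2 = 0x34, C3 = 0xBB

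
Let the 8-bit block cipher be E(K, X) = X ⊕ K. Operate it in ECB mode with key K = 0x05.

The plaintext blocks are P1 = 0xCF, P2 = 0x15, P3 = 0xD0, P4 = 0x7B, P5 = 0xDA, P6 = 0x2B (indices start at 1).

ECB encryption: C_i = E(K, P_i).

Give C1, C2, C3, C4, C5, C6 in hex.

C1: E(K, 0xCF) = 0xCA.
C2: E(K, 0x15) = 0x10.
C3: E(K, 0xD0) = 0xD5.
C4: E(K, 0x7B) = 0x7E.
C5: E(K, 0xDA) = 0xDF.
C6: E(K, 0x2B) = 0x2E.

C1 = 0xCA, C2 = 0x10, C3 = 0xD5, C4 = 0x7E, C5 = 0xDF, C6 = 0x2E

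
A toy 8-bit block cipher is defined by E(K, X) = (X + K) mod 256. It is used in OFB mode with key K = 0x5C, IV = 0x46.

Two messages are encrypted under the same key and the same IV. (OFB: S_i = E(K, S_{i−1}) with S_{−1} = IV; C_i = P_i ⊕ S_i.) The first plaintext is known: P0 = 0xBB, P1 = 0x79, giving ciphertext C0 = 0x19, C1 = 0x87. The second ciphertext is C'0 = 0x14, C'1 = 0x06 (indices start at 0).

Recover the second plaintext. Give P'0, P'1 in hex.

In OFB with a reused IV, both messages share the same keystream S_i, so C_i ⊕ C'_i = P_i ⊕ P'_i and thus P'_i = P_i ⊕ C_i ⊕ C'_i.
P'0: 0xBB ⊕ 0x19 ⊕ 0x14 = 0xB6.
P'1: 0x79 ⊕ 0x87 ⊕ 0x06 = 0xF8.

P'0 = 0xB6, P'1 = 0xF8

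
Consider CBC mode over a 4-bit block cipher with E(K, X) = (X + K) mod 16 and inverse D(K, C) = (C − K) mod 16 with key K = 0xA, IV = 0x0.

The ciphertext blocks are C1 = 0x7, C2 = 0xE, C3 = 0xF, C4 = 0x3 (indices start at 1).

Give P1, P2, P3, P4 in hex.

P1 = 0xD, P2 = 0x3, P3 = 0xB, P4 = 0x6

CBC decryption: P_i = D(K, C_i) ⊕ C_{i−1}, with C_{0} = IV.
P1: D(K, 0x7) = 0xD; 0xD ⊕ 0x0 = 0xD.
P2: D(K, 0xE) = 0x4; 0x4 ⊕ 0x7 = 0x3.
P3: D(K, 0xF) = 0x5; 0x5 ⊕ 0xE = 0xB.
P4: D(K, 0x3) = 0x9; 0x9 ⊕ 0xF = 0x6.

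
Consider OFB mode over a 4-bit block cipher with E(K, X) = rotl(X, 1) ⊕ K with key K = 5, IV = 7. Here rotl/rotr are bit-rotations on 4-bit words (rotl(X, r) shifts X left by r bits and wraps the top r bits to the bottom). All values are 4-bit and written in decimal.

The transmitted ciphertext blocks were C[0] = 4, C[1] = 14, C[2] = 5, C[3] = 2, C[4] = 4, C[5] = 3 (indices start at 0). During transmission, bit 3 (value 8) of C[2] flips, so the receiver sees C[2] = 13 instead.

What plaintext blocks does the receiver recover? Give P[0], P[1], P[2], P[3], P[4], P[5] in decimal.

OFB decryption: S_i = E(K, S_{i−1}) with S_{−1} = IV; P_i = C_i ⊕ S_i.
Only C[2] changed, to 13. In OFB, a change in C_i flips the same bit in P_i only; the keystream is unaffected. Decrypting the received ciphertext:
P[0]: S = E(K, 7) = 11; 4 ⊕ 11 = 15.
P[1]: S = E(K, 11) = 2; 14 ⊕ 2 = 12.
P[2]: S = E(K, 2) = 1; 13 ⊕ 1 = 12.
P[3]: S = E(K, 1) = 7; 2 ⊕ 7 = 5.
P[4]: S = E(K, 7) = 11; 4 ⊕ 11 = 15.
P[5]: S = E(K, 11) = 2; 3 ⊕ 2 = 1.
Blocks that differ from the original plaintext: P[2].

P[0] = 15, P[1] = 12, P[2] = 12, P[3] = 5, P[4] = 15, P[5] = 1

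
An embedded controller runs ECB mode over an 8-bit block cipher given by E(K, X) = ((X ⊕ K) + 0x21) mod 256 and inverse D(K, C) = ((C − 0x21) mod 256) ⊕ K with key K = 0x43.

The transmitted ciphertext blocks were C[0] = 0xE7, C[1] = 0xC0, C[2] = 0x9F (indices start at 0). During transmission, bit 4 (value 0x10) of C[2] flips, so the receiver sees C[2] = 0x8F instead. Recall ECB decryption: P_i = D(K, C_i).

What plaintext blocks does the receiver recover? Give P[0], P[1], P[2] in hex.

P[0] = 0x85, P[1] = 0xDC, P[2] = 0x2D

Only C[2] changed, to 0x8F. In ECB, a change in C_i affects only P_i. Decrypting the received ciphertext:
P[0]: D(K, 0xE7) = 0x85.
P[1]: D(K, 0xC0) = 0xDC.
P[2]: D(K, 0x8F) = 0x2D.
Blocks that differ from the original plaintext: P[2].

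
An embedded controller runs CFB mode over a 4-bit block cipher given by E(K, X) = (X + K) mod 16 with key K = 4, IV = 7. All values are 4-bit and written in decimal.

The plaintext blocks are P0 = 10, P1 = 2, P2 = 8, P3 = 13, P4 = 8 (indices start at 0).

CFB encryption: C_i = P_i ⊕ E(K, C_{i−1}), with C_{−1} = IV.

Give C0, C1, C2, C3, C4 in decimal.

C0 = 1, C1 = 7, C2 = 3, C3 = 10, C4 = 6

C0: E(K, 7) = 11; 10 ⊕ 11 = 1.
C1: E(K, 1) = 5; 2 ⊕ 5 = 7.
C2: E(K, 7) = 11; 8 ⊕ 11 = 3.
C3: E(K, 3) = 7; 13 ⊕ 7 = 10.
C4: E(K, 10) = 14; 8 ⊕ 14 = 6.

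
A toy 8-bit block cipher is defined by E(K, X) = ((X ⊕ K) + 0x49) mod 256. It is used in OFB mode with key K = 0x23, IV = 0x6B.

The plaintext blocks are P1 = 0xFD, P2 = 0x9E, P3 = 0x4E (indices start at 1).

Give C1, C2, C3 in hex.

C1 = 0x6C, C2 = 0x65, C3 = 0x6F

OFB encryption: S_i = E(K, S_{i−1}) with S_{0} = IV; C_i = P_i ⊕ S_i.
C1: S = E(K, 0x6B) = 0x91; 0xFD ⊕ 0x91 = 0x6C.
C2: S = E(K, 0x91) = 0xFB; 0x9E ⊕ 0xFB = 0x65.
C3: S = E(K, 0xFB) = 0x21; 0x4E ⊕ 0x21 = 0x6F.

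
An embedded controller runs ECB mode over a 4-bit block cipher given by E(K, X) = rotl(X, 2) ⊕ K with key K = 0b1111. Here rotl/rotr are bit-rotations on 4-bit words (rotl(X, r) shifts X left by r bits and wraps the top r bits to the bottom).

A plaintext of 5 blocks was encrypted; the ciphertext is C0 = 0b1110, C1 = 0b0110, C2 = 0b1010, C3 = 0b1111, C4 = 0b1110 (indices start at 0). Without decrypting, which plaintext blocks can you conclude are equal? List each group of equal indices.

ECB encrypts each block independently with the same key, so equal ciphertext blocks imply equal plaintext blocks.
C0 = C4 = 0b1110, so P0 = P4.

P0 = P4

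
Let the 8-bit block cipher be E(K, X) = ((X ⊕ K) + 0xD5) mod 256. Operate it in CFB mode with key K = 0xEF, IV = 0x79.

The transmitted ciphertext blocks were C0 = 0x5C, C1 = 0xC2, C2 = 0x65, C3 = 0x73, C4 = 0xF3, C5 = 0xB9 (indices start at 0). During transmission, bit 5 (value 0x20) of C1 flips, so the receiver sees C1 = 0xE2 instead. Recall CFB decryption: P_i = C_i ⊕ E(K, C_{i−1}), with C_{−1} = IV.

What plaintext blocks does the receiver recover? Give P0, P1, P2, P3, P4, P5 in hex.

P0 = 0x37, P1 = 0x6A, P2 = 0x87, P3 = 0x2C, P4 = 0x82, P5 = 0x48

Only C1 changed, to 0xE2. In CFB, a change in C_i flips the same bit in P_i and garbles P_{i+1}. Decrypting the received ciphertext:
P0: E(K, 0x79) = 0x6B; 0x5C ⊕ 0x6B = 0x37.
P1: E(K, 0x5C) = 0x88; 0xE2 ⊕ 0x88 = 0x6A.
P2: E(K, 0xE2) = 0xE2; 0x65 ⊕ 0xE2 = 0x87.
P3: E(K, 0x65) = 0x5F; 0x73 ⊕ 0x5F = 0x2C.
P4: E(K, 0x73) = 0x71; 0xF3 ⊕ 0x71 = 0x82.
P5: E(K, 0xF3) = 0xF1; 0xB9 ⊕ 0xF1 = 0x48.
Blocks that differ from the original plaintext: P1, P2.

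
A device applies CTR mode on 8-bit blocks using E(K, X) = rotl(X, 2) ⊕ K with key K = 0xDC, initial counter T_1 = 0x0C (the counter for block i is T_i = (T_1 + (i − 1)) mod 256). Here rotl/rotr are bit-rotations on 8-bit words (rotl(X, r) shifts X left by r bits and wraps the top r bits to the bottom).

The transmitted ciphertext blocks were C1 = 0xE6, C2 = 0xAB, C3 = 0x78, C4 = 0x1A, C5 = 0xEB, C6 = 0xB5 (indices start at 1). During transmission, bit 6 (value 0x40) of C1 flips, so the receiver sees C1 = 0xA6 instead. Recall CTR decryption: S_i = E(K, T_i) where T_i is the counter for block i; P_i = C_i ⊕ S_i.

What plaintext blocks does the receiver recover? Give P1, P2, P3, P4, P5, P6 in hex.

Only C1 changed, to 0xA6. In CTR, a change in C_i flips the same bit in P_i only; the keystream is unaffected. Decrypting the received ciphertext:
P1: T = 0x0C, S = E(K, T) = 0xEC; 0xA6 ⊕ 0xEC = 0x4A.
P2: T = 0x0D, S = E(K, T) = 0xE8; 0xAB ⊕ 0xE8 = 0x43.
P3: T = 0x0E, S = E(K, T) = 0xE4; 0x78 ⊕ 0xE4 = 0x9C.
P4: T = 0x0F, S = E(K, T) = 0xE0; 0x1A ⊕ 0xE0 = 0xFA.
P5: T = 0x10, S = E(K, T) = 0x9C; 0xEB ⊕ 0x9C = 0x77.
P6: T = 0x11, S = E(K, T) = 0x98; 0xB5 ⊕ 0x98 = 0x2D.
Blocks that differ from the original plaintext: P1.

P1 = 0x4A, P2 = 0x43, P3 = 0x9C, P4 = 0xFA, P5 = 0x77, P6 = 0x2D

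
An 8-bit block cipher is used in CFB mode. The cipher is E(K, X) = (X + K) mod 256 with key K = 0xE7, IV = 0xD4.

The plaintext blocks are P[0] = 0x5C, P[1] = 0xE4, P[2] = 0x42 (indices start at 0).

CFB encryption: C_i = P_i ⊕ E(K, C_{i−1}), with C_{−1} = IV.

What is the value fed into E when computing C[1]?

0xE7

C[0]: E(K, 0xD4) = 0xBB; 0x5C ⊕ 0xBB = 0xE7.
C[1]: E(K, 0xE7) = 0xCE; 0xE4 ⊕ 0xCE = 0x2A.
So the input to E for block [1] is 0xE7.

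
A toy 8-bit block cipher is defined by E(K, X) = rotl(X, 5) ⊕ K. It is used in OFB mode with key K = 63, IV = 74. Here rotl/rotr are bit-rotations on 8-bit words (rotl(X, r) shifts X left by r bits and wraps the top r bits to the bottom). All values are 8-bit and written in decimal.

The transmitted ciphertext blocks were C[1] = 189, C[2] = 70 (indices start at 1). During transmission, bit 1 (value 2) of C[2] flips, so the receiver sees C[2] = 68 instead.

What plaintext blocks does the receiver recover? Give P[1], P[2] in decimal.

P[1] = 203, P[2] = 181

OFB decryption: S_i = E(K, S_{i−1}) with S_{0} = IV; P_i = C_i ⊕ S_i.
Only C[2] changed, to 68. In OFB, a change in C_i flips the same bit in P_i only; the keystream is unaffected. Decrypting the received ciphertext:
P[1]: S = E(K, 74) = 118; 189 ⊕ 118 = 203.
P[2]: S = E(K, 118) = 241; 68 ⊕ 241 = 181.
Blocks that differ from the original plaintext: P[2].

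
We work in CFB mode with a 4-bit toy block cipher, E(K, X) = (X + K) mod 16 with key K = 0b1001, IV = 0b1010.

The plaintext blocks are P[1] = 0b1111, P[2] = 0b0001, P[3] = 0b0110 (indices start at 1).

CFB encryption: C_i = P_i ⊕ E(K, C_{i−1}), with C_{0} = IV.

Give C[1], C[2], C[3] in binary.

C[1]: E(K, 0b1010) = 0b0011; 0b1111 ⊕ 0b0011 = 0b1100.
C[2]: E(K, 0b1100) = 0b0101; 0b0001 ⊕ 0b0101 = 0b0100.
C[3]: E(K, 0b0100) = 0b1101; 0b0110 ⊕ 0b1101 = 0b1011.

C[1] = 0b1100, C[2] = 0b0100, C[3] = 0b1011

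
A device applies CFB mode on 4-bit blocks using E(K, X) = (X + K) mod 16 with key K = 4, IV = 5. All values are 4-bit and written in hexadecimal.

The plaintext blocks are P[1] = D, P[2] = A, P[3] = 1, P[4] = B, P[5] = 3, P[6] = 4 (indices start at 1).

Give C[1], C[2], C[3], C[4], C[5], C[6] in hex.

CFB encryption: C_i = P_i ⊕ E(K, C_{i−1}), with C_{0} = IV.
C[1]: E(K, 5) = 9; D ⊕ 9 = 4.
C[2]: E(K, 4) = 8; A ⊕ 8 = 2.
C[3]: E(K, 2) = 6; 1 ⊕ 6 = 7.
C[4]: E(K, 7) = B; B ⊕ B = 0.
C[5]: E(K, 0) = 4; 3 ⊕ 4 = 7.
C[6]: E(K, 7) = B; 4 ⊕ B = F.

C[1] = 4, C[2] = 2, C[3] = 7, C[4] = 0, C[5] = 7, C[6] = F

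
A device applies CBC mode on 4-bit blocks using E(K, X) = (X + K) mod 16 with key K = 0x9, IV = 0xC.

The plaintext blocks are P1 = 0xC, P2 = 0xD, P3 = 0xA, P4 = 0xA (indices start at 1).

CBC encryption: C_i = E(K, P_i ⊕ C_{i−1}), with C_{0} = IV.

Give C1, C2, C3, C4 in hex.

C1: P1 ⊕ 0xC = 0x0; E(K, 0x0) = 0x9.
C2: P2 ⊕ 0x9 = 0x4; E(K, 0x4) = 0xD.
C3: P3 ⊕ 0xD = 0x7; E(K, 0x7) = 0x0.
C4: P4 ⊕ 0x0 = 0xA; E(K, 0xA) = 0x3.

C1 = 0x9, C2 = 0xD, C3 = 0x0, C4 = 0x3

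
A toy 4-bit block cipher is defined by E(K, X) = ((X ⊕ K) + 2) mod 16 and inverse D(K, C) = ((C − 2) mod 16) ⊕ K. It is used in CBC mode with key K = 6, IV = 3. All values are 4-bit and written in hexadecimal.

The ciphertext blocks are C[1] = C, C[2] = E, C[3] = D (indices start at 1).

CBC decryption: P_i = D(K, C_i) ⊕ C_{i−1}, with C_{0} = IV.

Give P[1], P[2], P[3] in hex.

P[1]: D(K, C) = C; C ⊕ 3 = F.
P[2]: D(K, E) = A; A ⊕ C = 6.
P[3]: D(K, D) = D; D ⊕ E = 3.

P[1] = F, P[2] = 6, P[3] = 3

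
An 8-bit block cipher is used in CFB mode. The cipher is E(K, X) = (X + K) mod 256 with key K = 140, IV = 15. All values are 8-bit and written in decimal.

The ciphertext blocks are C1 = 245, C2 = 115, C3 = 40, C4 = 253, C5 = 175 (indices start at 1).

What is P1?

P1 = 110

CFB decryption: P_i = C_i ⊕ E(K, C_{i−1}), with C_{0} = IV.
P1: E(K, 15) = 155; 245 ⊕ 155 = 110.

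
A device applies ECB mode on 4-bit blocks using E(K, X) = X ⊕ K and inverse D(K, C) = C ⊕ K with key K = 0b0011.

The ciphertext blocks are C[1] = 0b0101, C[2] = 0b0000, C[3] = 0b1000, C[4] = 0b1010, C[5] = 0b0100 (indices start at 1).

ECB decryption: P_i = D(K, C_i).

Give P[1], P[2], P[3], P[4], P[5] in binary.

P[1] = 0b0110, P[2] = 0b0011, P[3] = 0b1011, P[4] = 0b1001, P[5] = 0b0111

P[1]: D(K, 0b0101) = 0b0110.
P[2]: D(K, 0b0000) = 0b0011.
P[3]: D(K, 0b1000) = 0b1011.
P[4]: D(K, 0b1010) = 0b1001.
P[5]: D(K, 0b0100) = 0b0111.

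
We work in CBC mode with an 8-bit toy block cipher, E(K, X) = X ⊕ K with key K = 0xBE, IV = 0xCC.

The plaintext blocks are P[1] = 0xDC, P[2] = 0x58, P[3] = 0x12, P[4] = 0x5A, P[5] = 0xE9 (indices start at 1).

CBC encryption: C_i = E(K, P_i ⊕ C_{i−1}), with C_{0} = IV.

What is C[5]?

C[5] = 0x57

C[1]: P[1] ⊕ 0xCC = 0x10; E(K, 0x10) = 0xAE.
C[2]: P[2] ⊕ 0xAE = 0xF6; E(K, 0xF6) = 0x48.
C[3]: P[3] ⊕ 0x48 = 0x5A; E(K, 0x5A) = 0xE4.
C[4]: P[4] ⊕ 0xE4 = 0xBE; E(K, 0xBE) = 0x00.
C[5]: P[5] ⊕ 0x00 = 0xE9; E(K, 0xE9) = 0x57.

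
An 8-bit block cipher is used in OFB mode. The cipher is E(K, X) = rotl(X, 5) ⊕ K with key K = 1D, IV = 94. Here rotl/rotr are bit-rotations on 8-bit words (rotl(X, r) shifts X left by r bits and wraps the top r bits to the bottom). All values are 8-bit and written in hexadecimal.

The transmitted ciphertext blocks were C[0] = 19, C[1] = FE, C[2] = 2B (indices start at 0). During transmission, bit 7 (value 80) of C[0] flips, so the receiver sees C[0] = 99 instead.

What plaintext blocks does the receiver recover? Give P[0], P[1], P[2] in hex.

P[0] = 16, P[1] = 12, P[2] = AB

OFB decryption: S_i = E(K, S_{i−1}) with S_{−1} = IV; P_i = C_i ⊕ S_i.
Only C[0] changed, to 99. In OFB, a change in C_i flips the same bit in P_i only; the keystream is unaffected. Decrypting the received ciphertext:
P[0]: S = E(K, 94) = 8F; 99 ⊕ 8F = 16.
P[1]: S = E(K, 8F) = EC; FE ⊕ EC = 12.
P[2]: S = E(K, EC) = 80; 2B ⊕ 80 = AB.
Blocks that differ from the original plaintext: P[0].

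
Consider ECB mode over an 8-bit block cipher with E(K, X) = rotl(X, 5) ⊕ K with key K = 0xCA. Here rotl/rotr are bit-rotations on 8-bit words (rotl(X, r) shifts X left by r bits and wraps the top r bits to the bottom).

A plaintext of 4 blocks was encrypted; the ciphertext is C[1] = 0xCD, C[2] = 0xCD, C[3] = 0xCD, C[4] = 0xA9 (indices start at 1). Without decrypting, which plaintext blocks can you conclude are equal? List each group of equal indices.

ECB encrypts each block independently with the same key, so equal ciphertext blocks imply equal plaintext blocks.
C[1] = C[2] = C[3] = 0xCD, so P[1] = P[2] = P[3].

P[1] = P[2] = P[3]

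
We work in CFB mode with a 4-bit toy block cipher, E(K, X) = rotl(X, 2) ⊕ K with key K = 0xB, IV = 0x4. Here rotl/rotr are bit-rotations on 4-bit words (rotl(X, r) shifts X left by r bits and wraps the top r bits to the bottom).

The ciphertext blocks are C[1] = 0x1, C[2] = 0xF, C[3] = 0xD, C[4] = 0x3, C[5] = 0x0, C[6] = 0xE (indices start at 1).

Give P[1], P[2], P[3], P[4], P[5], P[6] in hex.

P[1] = 0xB, P[2] = 0x0, P[3] = 0x9, P[4] = 0xF, P[5] = 0x7, P[6] = 0x5

CFB decryption: P_i = C_i ⊕ E(K, C_{i−1}), with C_{0} = IV.
P[1]: E(K, 0x4) = 0xA; 0x1 ⊕ 0xA = 0xB.
P[2]: E(K, 0x1) = 0xF; 0xF ⊕ 0xF = 0x0.
P[3]: E(K, 0xF) = 0x4; 0xD ⊕ 0x4 = 0x9.
P[4]: E(K, 0xD) = 0xC; 0x3 ⊕ 0xC = 0xF.
P[5]: E(K, 0x3) = 0x7; 0x0 ⊕ 0x7 = 0x7.
P[6]: E(K, 0x0) = 0xB; 0xE ⊕ 0xB = 0x5.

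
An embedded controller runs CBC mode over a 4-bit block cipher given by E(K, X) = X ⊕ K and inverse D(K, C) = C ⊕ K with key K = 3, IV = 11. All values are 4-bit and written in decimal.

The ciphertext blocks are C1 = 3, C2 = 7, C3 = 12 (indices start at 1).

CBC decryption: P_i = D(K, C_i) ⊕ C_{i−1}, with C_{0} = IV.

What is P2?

P2 = 7

P2: D(K, 7) = 4; 4 ⊕ 3 = 7.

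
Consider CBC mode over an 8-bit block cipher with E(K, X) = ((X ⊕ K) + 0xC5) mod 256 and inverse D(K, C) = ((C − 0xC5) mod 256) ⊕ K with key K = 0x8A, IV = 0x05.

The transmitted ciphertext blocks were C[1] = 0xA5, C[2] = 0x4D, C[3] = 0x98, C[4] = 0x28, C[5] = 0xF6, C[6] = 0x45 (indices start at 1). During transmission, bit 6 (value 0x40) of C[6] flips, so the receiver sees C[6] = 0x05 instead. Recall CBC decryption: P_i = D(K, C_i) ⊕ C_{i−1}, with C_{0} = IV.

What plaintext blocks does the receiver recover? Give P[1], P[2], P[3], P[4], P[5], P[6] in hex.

Only C[6] changed, to 0x05. In CBC, a change in C_i garbles P_i and flips the same bit in P_{i+1}. Decrypting the received ciphertext:
P[1]: D(K, 0xA5) = 0x6A; 0x6A ⊕ 0x05 = 0x6F.
P[2]: D(K, 0x4D) = 0x02; 0x02 ⊕ 0xA5 = 0xA7.
P[3]: D(K, 0x98) = 0x59; 0x59 ⊕ 0x4D = 0x14.
P[4]: D(K, 0x28) = 0xE9; 0xE9 ⊕ 0x98 = 0x71.
P[5]: D(K, 0xF6) = 0xBB; 0xBB ⊕ 0x28 = 0x93.
P[6]: D(K, 0x05) = 0xCA; 0xCA ⊕ 0xF6 = 0x3C.
Blocks that differ from the original plaintext: P[6].

P[1] = 0x6F, P[2] = 0xA7, P[3] = 0x14, P[4] = 0x71, P[5] = 0x93, P[6] = 0x3C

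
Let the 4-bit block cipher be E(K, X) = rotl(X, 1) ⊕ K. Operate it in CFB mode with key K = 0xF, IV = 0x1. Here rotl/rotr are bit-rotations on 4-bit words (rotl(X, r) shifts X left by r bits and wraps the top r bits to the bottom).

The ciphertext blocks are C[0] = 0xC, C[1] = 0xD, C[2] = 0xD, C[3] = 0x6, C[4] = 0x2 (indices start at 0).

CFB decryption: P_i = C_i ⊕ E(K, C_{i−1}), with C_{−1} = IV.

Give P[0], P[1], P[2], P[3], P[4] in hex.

P[0]: E(K, 0x1) = 0xD; 0xC ⊕ 0xD = 0x1.
P[1]: E(K, 0xC) = 0x6; 0xD ⊕ 0x6 = 0xB.
P[2]: E(K, 0xD) = 0x4; 0xD ⊕ 0x4 = 0x9.
P[3]: E(K, 0xD) = 0x4; 0x6 ⊕ 0x4 = 0x2.
P[4]: E(K, 0x6) = 0x3; 0x2 ⊕ 0x3 = 0x1.

P[0] = 0x1, P[1] = 0xB, P[2] = 0x9, P[3] = 0x2, P[4] = 0x1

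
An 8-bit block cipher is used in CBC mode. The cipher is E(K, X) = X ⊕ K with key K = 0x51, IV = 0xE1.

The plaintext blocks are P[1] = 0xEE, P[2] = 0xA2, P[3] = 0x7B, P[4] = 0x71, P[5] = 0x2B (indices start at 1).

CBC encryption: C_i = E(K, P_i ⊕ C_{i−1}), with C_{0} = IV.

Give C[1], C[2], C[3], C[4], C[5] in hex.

C[1]: P[1] ⊕ 0xE1 = 0x0F; E(K, 0x0F) = 0x5E.
C[2]: P[2] ⊕ 0x5E = 0xFC; E(K, 0xFC) = 0xAD.
C[3]: P[3] ⊕ 0xAD = 0xD6; E(K, 0xD6) = 0x87.
C[4]: P[4] ⊕ 0x87 = 0xF6; E(K, 0xF6) = 0xA7.
C[5]: P[5] ⊕ 0xA7 = 0x8C; E(K, 0x8C) = 0xDD.

C[1] = 0x5E, C[2] = 0xAD, C[3] = 0x87, C[4] = 0xA7, C[5] = 0xDD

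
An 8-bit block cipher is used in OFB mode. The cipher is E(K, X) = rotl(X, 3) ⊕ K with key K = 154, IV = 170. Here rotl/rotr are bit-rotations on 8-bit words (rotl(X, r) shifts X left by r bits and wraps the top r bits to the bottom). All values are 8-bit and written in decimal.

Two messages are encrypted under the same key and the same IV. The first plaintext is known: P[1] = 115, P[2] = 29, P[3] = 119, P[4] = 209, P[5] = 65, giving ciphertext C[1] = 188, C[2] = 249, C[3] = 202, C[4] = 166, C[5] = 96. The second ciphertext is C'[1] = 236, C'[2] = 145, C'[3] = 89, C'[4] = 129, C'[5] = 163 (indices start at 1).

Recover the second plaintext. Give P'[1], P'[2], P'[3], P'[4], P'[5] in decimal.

In OFB with a reused IV, both messages share the same keystream S_i, so C_i ⊕ C'_i = P_i ⊕ P'_i and thus P'_i = P_i ⊕ C_i ⊕ C'_i.
P'[1]: 115 ⊕ 188 ⊕ 236 = 35.
P'[2]: 29 ⊕ 249 ⊕ 145 = 117.
P'[3]: 119 ⊕ 202 ⊕ 89 = 228.
P'[4]: 209 ⊕ 166 ⊕ 129 = 246.
P'[5]: 65 ⊕ 96 ⊕ 163 = 130.

P'[1] = 35, P'[2] = 117, P'[3] = 228, P'[4] = 246, P'[5] = 130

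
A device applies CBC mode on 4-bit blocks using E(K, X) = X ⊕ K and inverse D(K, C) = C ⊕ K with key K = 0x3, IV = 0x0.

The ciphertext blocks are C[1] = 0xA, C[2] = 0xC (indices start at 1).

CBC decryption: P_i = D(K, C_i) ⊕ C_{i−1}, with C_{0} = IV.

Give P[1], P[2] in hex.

P[1] = 0x9, P[2] = 0x5

P[1]: D(K, 0xA) = 0x9; 0x9 ⊕ 0x0 = 0x9.
P[2]: D(K, 0xC) = 0xF; 0xF ⊕ 0xA = 0x5.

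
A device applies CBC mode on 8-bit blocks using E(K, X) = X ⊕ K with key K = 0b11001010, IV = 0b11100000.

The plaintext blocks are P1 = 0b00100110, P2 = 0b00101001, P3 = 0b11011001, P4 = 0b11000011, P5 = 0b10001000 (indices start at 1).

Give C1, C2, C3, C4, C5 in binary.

C1 = 0b00001100, C2 = 0b11101111, C3 = 0b11111100, C4 = 0b11110101, C5 = 0b10110111

CBC encryption: C_i = E(K, P_i ⊕ C_{i−1}), with C_{0} = IV.
C1: P1 ⊕ 0b11100000 = 0b11000110; E(K, 0b11000110) = 0b00001100.
C2: P2 ⊕ 0b00001100 = 0b00100101; E(K, 0b00100101) = 0b11101111.
C3: P3 ⊕ 0b11101111 = 0b00110110; E(K, 0b00110110) = 0b11111100.
C4: P4 ⊕ 0b11111100 = 0b00111111; E(K, 0b00111111) = 0b11110101.
C5: P5 ⊕ 0b11110101 = 0b01111101; E(K, 0b01111101) = 0b10110111.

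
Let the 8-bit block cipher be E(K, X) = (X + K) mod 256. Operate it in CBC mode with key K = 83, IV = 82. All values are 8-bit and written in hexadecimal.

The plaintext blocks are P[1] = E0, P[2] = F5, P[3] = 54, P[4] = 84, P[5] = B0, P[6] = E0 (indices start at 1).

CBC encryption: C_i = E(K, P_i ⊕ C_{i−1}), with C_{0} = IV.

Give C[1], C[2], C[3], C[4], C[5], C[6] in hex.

C[1]: P[1] ⊕ 82 = 62; E(K, 62) = E5.
C[2]: P[2] ⊕ E5 = 10; E(K, 10) = 93.
C[3]: P[3] ⊕ 93 = C7; E(K, C7) = 4A.
C[4]: P[4] ⊕ 4A = CE; E(K, CE) = 51.
C[5]: P[5] ⊕ 51 = E1; E(K, E1) = 64.
C[6]: P[6] ⊕ 64 = 84; E(K, 84) = 07.

C[1] = E5, C[2] = 93, C[3] = 4A, C[4] = 51, C[5] = 64, C[6] = 07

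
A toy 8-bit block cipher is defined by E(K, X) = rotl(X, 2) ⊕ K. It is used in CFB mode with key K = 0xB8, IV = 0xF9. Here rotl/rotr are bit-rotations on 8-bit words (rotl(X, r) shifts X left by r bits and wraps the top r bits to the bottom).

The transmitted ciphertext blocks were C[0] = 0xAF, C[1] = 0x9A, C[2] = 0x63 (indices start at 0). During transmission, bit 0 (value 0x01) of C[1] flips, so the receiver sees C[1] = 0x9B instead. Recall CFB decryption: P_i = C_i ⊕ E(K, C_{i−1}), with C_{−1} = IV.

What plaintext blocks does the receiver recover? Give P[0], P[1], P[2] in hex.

P[0] = 0xF0, P[1] = 0x9D, P[2] = 0xB5

Only C[1] changed, to 0x9B. In CFB, a change in C_i flips the same bit in P_i and garbles P_{i+1}. Decrypting the received ciphertext:
P[0]: E(K, 0xF9) = 0x5F; 0xAF ⊕ 0x5F = 0xF0.
P[1]: E(K, 0xAF) = 0x06; 0x9B ⊕ 0x06 = 0x9D.
P[2]: E(K, 0x9B) = 0xD6; 0x63 ⊕ 0xD6 = 0xB5.
Blocks that differ from the original plaintext: P[1], P[2].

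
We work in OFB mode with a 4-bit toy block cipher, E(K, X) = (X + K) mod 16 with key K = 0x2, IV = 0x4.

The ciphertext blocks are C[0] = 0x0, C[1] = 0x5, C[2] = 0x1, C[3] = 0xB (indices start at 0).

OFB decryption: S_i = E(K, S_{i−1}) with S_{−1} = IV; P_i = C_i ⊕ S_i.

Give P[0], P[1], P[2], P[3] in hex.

P[0] = 0x6, P[1] = 0xD, P[2] = 0xB, P[3] = 0x7

P[0]: S = E(K, 0x4) = 0x6; 0x0 ⊕ 0x6 = 0x6.
P[1]: S = E(K, 0x6) = 0x8; 0x5 ⊕ 0x8 = 0xD.
P[2]: S = E(K, 0x8) = 0xA; 0x1 ⊕ 0xA = 0xB.
P[3]: S = E(K, 0xA) = 0xC; 0xB ⊕ 0xC = 0x7.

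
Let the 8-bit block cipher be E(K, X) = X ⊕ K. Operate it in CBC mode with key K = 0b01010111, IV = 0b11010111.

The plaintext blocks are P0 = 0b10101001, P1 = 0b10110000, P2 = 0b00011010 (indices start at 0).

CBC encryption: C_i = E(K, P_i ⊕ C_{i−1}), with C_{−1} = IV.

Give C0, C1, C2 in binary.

C0 = 0b00101001, C1 = 0b11001110, C2 = 0b10000011

C0: P0 ⊕ 0b11010111 = 0b01111110; E(K, 0b01111110) = 0b00101001.
C1: P1 ⊕ 0b00101001 = 0b10011001; E(K, 0b10011001) = 0b11001110.
C2: P2 ⊕ 0b11001110 = 0b11010100; E(K, 0b11010100) = 0b10000011.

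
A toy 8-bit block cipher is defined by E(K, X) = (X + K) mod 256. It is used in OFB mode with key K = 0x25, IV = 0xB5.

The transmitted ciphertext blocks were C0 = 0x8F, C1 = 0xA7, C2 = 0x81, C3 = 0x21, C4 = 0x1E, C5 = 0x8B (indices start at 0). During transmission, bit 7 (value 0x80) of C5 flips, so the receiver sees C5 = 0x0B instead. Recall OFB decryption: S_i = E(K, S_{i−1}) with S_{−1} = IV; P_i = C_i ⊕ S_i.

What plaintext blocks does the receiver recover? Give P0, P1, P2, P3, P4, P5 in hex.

Only C5 changed, to 0x0B. In OFB, a change in C_i flips the same bit in P_i only; the keystream is unaffected. Decrypting the received ciphertext:
P0: S = E(K, 0xB5) = 0xDA; 0x8F ⊕ 0xDA = 0x55.
P1: S = E(K, 0xDA) = 0xFF; 0xA7 ⊕ 0xFF = 0x58.
P2: S = E(K, 0xFF) = 0x24; 0x81 ⊕ 0x24 = 0xA5.
P3: S = E(K, 0x24) = 0x49; 0x21 ⊕ 0x49 = 0x68.
P4: S = E(K, 0x49) = 0x6E; 0x1E ⊕ 0x6E = 0x70.
P5: S = E(K, 0x6E) = 0x93; 0x0B ⊕ 0x93 = 0x98.
Blocks that differ from the original plaintext: P5.

P0 = 0x55, P1 = 0x58, P2 = 0xA5, P3 = 0x68, P4 = 0x70, P5 = 0x98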